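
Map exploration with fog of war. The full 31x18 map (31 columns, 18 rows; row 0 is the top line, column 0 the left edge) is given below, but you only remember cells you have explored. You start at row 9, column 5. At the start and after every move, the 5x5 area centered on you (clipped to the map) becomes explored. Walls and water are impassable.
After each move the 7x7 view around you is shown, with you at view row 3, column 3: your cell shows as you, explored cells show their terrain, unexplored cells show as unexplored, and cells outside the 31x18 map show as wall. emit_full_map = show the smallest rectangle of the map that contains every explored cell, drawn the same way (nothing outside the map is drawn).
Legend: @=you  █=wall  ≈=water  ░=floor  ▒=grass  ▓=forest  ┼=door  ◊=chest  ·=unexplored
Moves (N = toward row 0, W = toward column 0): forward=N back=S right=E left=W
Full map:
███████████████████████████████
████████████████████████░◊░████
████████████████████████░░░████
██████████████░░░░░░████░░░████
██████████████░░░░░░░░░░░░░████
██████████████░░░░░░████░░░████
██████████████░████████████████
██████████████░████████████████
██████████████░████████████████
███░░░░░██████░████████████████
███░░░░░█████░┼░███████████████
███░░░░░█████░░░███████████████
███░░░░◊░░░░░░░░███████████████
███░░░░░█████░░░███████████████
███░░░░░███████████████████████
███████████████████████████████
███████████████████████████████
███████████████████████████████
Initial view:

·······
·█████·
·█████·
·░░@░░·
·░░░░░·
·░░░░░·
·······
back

·█████·
·█████·
·░░░░░·
·░░@░░·
·░░░░░·
·░░░░◊·
·······

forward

·······
·█████·
·█████·
·░░@░░·
·░░░░░·
·░░░░░·
·░░░░◊·

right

·······
██████·
██████·
░░░@░█·
░░░░░█·
░░░░░█·
░░░░◊··

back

██████·
██████·
░░░░░█·
░░░@░█·
░░░░░█·
░░░░◊░·
·······

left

·██████
·██████
·░░░░░█
·░░@░░█
·░░░░░█
·░░░░◊░
·······

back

·██████
·░░░░░█
·░░░░░█
·░░@░░█
·░░░░◊░
·░░░░░·
·······

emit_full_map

██████
██████
░░░░░█
░░░░░█
░░@░░█
░░░░◊░
░░░░░·

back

·░░░░░█
·░░░░░█
·░░░░░█
·░░@░◊░
·░░░░░·
·░░░░░·
·······

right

░░░░░█·
░░░░░█·
░░░░░█·
░░░@◊░·
░░░░░█·
░░░░░█·
·······

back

░░░░░█·
░░░░░█·
░░░░◊░·
░░░@░█·
░░░░░█·
·█████·
·······

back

░░░░░█·
░░░░◊░·
░░░░░█·
░░░@░█·
·█████·
·█████·
·······

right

░░░░█··
░░░◊░░·
░░░░██·
░░░@██·
██████·
██████·
·······

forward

░░░░█··
░░░░██·
░░░◊░░·
░░░@██·
░░░░██·
██████·
██████·

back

░░░░██·
░░░◊░░·
░░░░██·
░░░@██·
██████·
██████·
·······

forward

░░░░█··
░░░░██·
░░░◊░░·
░░░@██·
░░░░██·
██████·
██████·

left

░░░░░█·
░░░░░██
░░░░◊░░
░░░@░██
░░░░░██
·██████
·██████

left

·░░░░░█
·░░░░░█
·░░░░◊░
·░░@░░█
·░░░░░█
·██████
··█████

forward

·░░░░░█
·░░░░░█
·░░░░░█
·░░@░◊░
·░░░░░█
·░░░░░█
·██████

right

░░░░░█·
░░░░░█·
░░░░░██
░░░@◊░░
░░░░░██
░░░░░██
███████

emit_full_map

██████·
██████·
░░░░░█·
░░░░░█·
░░░░░██
░░░@◊░░
░░░░░██
░░░░░██
███████
·██████

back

░░░░░█·
░░░░░██
░░░░◊░░
░░░@░██
░░░░░██
███████
·██████

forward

░░░░░█·
░░░░░█·
░░░░░██
░░░@◊░░
░░░░░██
░░░░░██
███████

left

·░░░░░█
·░░░░░█
·░░░░░█
·░░@░◊░
·░░░░░█
·░░░░░█
·██████

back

·░░░░░█
·░░░░░█
·░░░░◊░
·░░@░░█
·░░░░░█
·██████
··█████


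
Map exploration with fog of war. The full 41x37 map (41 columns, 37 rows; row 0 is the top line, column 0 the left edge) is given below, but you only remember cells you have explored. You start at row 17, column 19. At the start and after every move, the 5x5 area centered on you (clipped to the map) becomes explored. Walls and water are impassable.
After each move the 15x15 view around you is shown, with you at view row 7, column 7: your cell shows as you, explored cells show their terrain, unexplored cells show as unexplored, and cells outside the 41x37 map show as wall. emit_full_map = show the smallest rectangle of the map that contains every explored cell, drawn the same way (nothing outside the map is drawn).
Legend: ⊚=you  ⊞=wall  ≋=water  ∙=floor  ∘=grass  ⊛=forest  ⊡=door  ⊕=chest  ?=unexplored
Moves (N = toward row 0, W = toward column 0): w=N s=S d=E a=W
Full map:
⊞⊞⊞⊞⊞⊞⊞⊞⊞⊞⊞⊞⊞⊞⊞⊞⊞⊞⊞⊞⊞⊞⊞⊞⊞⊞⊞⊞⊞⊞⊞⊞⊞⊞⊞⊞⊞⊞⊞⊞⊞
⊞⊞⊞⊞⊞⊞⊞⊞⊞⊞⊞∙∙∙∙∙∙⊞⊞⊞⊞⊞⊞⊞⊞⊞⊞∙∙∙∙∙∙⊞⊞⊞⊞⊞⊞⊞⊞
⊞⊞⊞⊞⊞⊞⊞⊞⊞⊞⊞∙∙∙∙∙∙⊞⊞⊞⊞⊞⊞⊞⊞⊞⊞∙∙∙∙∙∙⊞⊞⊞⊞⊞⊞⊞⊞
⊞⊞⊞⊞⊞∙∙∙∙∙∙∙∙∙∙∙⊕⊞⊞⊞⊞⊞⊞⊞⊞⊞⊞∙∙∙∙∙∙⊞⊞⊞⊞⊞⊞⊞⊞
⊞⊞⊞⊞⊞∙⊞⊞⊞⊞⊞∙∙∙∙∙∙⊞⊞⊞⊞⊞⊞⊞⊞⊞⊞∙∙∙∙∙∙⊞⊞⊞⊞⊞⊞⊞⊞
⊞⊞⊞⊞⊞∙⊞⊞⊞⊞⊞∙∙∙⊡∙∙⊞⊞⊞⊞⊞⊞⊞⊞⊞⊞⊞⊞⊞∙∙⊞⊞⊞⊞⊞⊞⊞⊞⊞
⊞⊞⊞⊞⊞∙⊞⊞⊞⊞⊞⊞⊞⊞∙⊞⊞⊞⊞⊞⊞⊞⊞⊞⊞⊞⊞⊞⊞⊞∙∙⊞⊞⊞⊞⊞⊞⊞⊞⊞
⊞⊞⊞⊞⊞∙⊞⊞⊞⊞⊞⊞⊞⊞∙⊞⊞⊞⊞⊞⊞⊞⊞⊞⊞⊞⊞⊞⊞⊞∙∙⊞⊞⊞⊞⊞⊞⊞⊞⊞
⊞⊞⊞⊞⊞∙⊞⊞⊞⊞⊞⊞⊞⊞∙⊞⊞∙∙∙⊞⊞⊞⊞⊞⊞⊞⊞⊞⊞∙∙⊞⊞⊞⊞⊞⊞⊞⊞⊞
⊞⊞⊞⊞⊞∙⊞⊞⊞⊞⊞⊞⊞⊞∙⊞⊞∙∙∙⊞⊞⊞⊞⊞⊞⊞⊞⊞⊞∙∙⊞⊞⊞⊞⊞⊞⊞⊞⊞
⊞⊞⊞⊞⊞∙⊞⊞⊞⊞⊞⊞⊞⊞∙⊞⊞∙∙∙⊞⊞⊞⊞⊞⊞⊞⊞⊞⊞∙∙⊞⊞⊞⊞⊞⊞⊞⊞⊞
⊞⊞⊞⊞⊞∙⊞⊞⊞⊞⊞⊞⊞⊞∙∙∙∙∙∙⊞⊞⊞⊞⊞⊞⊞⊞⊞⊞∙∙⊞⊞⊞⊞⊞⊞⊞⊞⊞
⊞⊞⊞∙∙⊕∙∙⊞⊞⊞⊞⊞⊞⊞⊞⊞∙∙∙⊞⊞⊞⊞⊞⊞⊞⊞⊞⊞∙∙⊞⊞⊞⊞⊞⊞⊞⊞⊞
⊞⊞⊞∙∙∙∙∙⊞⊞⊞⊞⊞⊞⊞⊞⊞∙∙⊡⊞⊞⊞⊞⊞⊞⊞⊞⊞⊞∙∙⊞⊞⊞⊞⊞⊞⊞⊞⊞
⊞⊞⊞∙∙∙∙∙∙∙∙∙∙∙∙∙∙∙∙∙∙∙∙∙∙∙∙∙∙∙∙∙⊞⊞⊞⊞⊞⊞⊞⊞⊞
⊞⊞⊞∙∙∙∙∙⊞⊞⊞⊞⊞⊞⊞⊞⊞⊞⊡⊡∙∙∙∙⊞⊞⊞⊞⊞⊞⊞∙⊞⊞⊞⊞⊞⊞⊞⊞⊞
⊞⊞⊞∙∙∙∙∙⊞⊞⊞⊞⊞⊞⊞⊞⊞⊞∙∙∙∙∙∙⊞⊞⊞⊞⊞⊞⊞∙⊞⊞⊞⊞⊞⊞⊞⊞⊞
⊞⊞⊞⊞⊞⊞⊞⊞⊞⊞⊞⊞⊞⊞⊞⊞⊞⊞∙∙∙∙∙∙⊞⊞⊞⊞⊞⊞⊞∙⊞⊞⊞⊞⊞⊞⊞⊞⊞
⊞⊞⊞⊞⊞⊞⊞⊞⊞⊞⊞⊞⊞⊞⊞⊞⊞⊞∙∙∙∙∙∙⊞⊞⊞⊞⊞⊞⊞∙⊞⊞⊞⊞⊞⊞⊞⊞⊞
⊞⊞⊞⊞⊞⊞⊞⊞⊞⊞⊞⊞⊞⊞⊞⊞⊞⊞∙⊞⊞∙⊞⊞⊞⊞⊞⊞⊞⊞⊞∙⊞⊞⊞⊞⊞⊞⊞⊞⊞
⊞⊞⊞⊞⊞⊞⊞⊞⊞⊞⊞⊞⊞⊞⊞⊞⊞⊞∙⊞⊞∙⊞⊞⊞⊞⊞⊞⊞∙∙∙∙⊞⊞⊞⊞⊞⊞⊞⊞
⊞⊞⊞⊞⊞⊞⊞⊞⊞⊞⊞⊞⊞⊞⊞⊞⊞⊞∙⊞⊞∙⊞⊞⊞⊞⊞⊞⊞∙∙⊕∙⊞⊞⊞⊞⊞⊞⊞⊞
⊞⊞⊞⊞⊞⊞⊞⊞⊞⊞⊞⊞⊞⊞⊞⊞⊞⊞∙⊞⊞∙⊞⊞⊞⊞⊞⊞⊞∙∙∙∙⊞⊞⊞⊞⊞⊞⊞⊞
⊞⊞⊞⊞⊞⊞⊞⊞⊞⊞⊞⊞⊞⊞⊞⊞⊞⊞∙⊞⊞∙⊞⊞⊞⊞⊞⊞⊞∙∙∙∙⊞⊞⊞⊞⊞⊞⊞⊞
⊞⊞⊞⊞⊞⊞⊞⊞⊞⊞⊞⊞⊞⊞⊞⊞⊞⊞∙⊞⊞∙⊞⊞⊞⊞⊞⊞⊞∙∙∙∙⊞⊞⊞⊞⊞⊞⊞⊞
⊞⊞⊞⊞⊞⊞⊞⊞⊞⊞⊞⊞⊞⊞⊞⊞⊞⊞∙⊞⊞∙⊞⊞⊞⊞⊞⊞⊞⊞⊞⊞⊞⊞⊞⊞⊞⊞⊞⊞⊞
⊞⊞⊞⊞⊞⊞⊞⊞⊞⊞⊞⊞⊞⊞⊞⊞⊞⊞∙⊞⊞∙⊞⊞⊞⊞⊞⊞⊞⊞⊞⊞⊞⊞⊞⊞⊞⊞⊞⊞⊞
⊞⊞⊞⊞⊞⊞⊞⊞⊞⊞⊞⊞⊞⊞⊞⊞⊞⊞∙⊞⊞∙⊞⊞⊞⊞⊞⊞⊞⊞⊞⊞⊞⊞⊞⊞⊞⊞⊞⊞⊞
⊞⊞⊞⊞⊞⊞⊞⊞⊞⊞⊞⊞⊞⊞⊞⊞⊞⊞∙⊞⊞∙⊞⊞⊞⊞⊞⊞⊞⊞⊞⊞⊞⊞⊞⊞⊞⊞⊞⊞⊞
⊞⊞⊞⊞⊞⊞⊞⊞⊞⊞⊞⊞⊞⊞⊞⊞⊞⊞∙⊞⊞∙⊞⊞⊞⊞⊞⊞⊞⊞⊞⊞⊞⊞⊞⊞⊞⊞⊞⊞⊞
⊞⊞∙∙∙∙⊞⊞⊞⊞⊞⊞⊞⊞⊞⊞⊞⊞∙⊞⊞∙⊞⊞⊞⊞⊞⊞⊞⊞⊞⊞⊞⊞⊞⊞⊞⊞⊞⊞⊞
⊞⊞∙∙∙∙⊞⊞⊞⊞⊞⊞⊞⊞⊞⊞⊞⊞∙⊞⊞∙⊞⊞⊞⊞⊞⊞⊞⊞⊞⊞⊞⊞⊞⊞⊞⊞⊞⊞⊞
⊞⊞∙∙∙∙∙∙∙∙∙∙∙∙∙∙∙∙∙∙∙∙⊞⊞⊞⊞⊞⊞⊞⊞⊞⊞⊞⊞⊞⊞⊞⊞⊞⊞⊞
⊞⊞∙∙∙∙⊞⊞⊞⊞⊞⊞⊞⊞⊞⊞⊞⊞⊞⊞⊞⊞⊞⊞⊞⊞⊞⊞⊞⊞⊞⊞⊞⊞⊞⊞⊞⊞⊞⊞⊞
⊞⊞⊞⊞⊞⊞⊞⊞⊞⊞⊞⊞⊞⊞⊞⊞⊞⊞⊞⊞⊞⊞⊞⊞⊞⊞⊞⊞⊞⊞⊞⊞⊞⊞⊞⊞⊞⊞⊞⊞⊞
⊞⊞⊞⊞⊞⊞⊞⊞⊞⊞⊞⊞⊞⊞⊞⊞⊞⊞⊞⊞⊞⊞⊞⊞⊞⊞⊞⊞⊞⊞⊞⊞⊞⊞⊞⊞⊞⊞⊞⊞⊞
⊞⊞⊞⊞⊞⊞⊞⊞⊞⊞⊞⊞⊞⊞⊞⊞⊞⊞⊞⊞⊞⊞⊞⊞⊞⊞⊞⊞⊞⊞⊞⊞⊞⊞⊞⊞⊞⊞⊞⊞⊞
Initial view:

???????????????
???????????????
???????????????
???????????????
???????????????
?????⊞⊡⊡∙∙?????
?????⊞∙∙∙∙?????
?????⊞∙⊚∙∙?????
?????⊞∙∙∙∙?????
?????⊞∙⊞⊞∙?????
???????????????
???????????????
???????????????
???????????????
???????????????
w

???????????????
???????????????
???????????????
???????????????
???????????????
?????∙∙∙∙∙?????
?????⊞⊡⊡∙∙?????
?????⊞∙⊚∙∙?????
?????⊞∙∙∙∙?????
?????⊞∙∙∙∙?????
?????⊞∙⊞⊞∙?????
???????????????
???????????????
???????????????
???????????????

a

???????????????
???????????????
???????????????
???????????????
???????????????
?????∙∙∙∙∙∙????
?????⊞⊞⊡⊡∙∙????
?????⊞⊞⊚∙∙∙????
?????⊞⊞∙∙∙∙????
?????⊞⊞∙∙∙∙????
??????⊞∙⊞⊞∙????
???????????????
???????????????
???????????????
???????????????

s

???????????????
???????????????
???????????????
???????????????
?????∙∙∙∙∙∙????
?????⊞⊞⊡⊡∙∙????
?????⊞⊞∙∙∙∙????
?????⊞⊞⊚∙∙∙????
?????⊞⊞∙∙∙∙????
?????⊞⊞∙⊞⊞∙????
???????????????
???????????????
???????????????
???????????????
???????????????

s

???????????????
???????????????
???????????????
?????∙∙∙∙∙∙????
?????⊞⊞⊡⊡∙∙????
?????⊞⊞∙∙∙∙????
?????⊞⊞∙∙∙∙????
?????⊞⊞⊚∙∙∙????
?????⊞⊞∙⊞⊞∙????
?????⊞⊞∙⊞⊞?????
???????????????
???????????????
???????????????
???????????????
???????????????

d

???????????????
???????????????
???????????????
????∙∙∙∙∙∙?????
????⊞⊞⊡⊡∙∙?????
????⊞⊞∙∙∙∙?????
????⊞⊞∙∙∙∙?????
????⊞⊞∙⊚∙∙?????
????⊞⊞∙⊞⊞∙?????
????⊞⊞∙⊞⊞∙?????
???????????????
???????????????
???????????????
???????????????
???????????????

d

???????????????
???????????????
???????????????
???∙∙∙∙∙∙??????
???⊞⊞⊡⊡∙∙??????
???⊞⊞∙∙∙∙∙?????
???⊞⊞∙∙∙∙∙?????
???⊞⊞∙∙⊚∙∙?????
???⊞⊞∙⊞⊞∙⊞?????
???⊞⊞∙⊞⊞∙⊞?????
???????????????
???????????????
???????????????
???????????????
???????????????

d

???????????????
???????????????
???????????????
??∙∙∙∙∙∙???????
??⊞⊞⊡⊡∙∙???????
??⊞⊞∙∙∙∙∙∙?????
??⊞⊞∙∙∙∙∙∙?????
??⊞⊞∙∙∙⊚∙∙?????
??⊞⊞∙⊞⊞∙⊞⊞?????
??⊞⊞∙⊞⊞∙⊞⊞?????
???????????????
???????????????
???????????????
???????????????
???????????????

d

???????????????
???????????????
???????????????
?∙∙∙∙∙∙????????
?⊞⊞⊡⊡∙∙????????
?⊞⊞∙∙∙∙∙∙⊞?????
?⊞⊞∙∙∙∙∙∙⊞?????
?⊞⊞∙∙∙∙⊚∙⊞?????
?⊞⊞∙⊞⊞∙⊞⊞⊞?????
?⊞⊞∙⊞⊞∙⊞⊞⊞?????
???????????????
???????????????
???????????????
???????????????
???????????????

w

???????????????
???????????????
???????????????
???????????????
?∙∙∙∙∙∙????????
?⊞⊞⊡⊡∙∙∙∙⊞?????
?⊞⊞∙∙∙∙∙∙⊞?????
?⊞⊞∙∙∙∙⊚∙⊞?????
?⊞⊞∙∙∙∙∙∙⊞?????
?⊞⊞∙⊞⊞∙⊞⊞⊞?????
?⊞⊞∙⊞⊞∙⊞⊞⊞?????
???????????????
???????????????
???????????????
???????????????

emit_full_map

∙∙∙∙∙∙???
⊞⊞⊡⊡∙∙∙∙⊞
⊞⊞∙∙∙∙∙∙⊞
⊞⊞∙∙∙∙⊚∙⊞
⊞⊞∙∙∙∙∙∙⊞
⊞⊞∙⊞⊞∙⊞⊞⊞
⊞⊞∙⊞⊞∙⊞⊞⊞

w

???????????????
???????????????
???????????????
???????????????
???????????????
?∙∙∙∙∙∙∙∙∙?????
?⊞⊞⊡⊡∙∙∙∙⊞?????
?⊞⊞∙∙∙∙⊚∙⊞?????
?⊞⊞∙∙∙∙∙∙⊞?????
?⊞⊞∙∙∙∙∙∙⊞?????
?⊞⊞∙⊞⊞∙⊞⊞⊞?????
?⊞⊞∙⊞⊞∙⊞⊞⊞?????
???????????????
???????????????
???????????????

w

???????????????
???????????????
???????????????
???????????????
???????????????
?????⊞⊞⊞⊞⊞?????
?∙∙∙∙∙∙∙∙∙?????
?⊞⊞⊡⊡∙∙⊚∙⊞?????
?⊞⊞∙∙∙∙∙∙⊞?????
?⊞⊞∙∙∙∙∙∙⊞?????
?⊞⊞∙∙∙∙∙∙⊞?????
?⊞⊞∙⊞⊞∙⊞⊞⊞?????
?⊞⊞∙⊞⊞∙⊞⊞⊞?????
???????????????
???????????????

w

???????????????
???????????????
???????????????
???????????????
???????????????
?????⊞⊞⊞⊞⊞?????
?????⊞⊞⊞⊞⊞?????
?∙∙∙∙∙∙⊚∙∙?????
?⊞⊞⊡⊡∙∙∙∙⊞?????
?⊞⊞∙∙∙∙∙∙⊞?????
?⊞⊞∙∙∙∙∙∙⊞?????
?⊞⊞∙∙∙∙∙∙⊞?????
?⊞⊞∙⊞⊞∙⊞⊞⊞?????
?⊞⊞∙⊞⊞∙⊞⊞⊞?????
???????????????

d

???????????????
???????????????
???????????????
???????????????
???????????????
????⊞⊞⊞⊞⊞⊞?????
????⊞⊞⊞⊞⊞⊞?????
∙∙∙∙∙∙∙⊚∙∙?????
⊞⊞⊡⊡∙∙∙∙⊞⊞?????
⊞⊞∙∙∙∙∙∙⊞⊞?????
⊞⊞∙∙∙∙∙∙⊞??????
⊞⊞∙∙∙∙∙∙⊞??????
⊞⊞∙⊞⊞∙⊞⊞⊞??????
⊞⊞∙⊞⊞∙⊞⊞⊞??????
???????????????

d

???????????????
???????????????
???????????????
???????????????
???????????????
???⊞⊞⊞⊞⊞⊞⊞?????
???⊞⊞⊞⊞⊞⊞⊞?????
∙∙∙∙∙∙∙⊚∙∙?????
⊞⊡⊡∙∙∙∙⊞⊞⊞?????
⊞∙∙∙∙∙∙⊞⊞⊞?????
⊞∙∙∙∙∙∙⊞???????
⊞∙∙∙∙∙∙⊞???????
⊞∙⊞⊞∙⊞⊞⊞???????
⊞∙⊞⊞∙⊞⊞⊞???????
???????????????

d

???????????????
???????????????
???????????????
???????????????
???????????????
??⊞⊞⊞⊞⊞⊞⊞⊞?????
??⊞⊞⊞⊞⊞⊞⊞⊞?????
∙∙∙∙∙∙∙⊚∙∙?????
⊡⊡∙∙∙∙⊞⊞⊞⊞?????
∙∙∙∙∙∙⊞⊞⊞⊞?????
∙∙∙∙∙∙⊞????????
∙∙∙∙∙∙⊞????????
∙⊞⊞∙⊞⊞⊞????????
∙⊞⊞∙⊞⊞⊞????????
???????????????

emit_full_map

????⊞⊞⊞⊞⊞⊞⊞⊞
????⊞⊞⊞⊞⊞⊞⊞⊞
∙∙∙∙∙∙∙∙∙⊚∙∙
⊞⊞⊡⊡∙∙∙∙⊞⊞⊞⊞
⊞⊞∙∙∙∙∙∙⊞⊞⊞⊞
⊞⊞∙∙∙∙∙∙⊞???
⊞⊞∙∙∙∙∙∙⊞???
⊞⊞∙⊞⊞∙⊞⊞⊞???
⊞⊞∙⊞⊞∙⊞⊞⊞???


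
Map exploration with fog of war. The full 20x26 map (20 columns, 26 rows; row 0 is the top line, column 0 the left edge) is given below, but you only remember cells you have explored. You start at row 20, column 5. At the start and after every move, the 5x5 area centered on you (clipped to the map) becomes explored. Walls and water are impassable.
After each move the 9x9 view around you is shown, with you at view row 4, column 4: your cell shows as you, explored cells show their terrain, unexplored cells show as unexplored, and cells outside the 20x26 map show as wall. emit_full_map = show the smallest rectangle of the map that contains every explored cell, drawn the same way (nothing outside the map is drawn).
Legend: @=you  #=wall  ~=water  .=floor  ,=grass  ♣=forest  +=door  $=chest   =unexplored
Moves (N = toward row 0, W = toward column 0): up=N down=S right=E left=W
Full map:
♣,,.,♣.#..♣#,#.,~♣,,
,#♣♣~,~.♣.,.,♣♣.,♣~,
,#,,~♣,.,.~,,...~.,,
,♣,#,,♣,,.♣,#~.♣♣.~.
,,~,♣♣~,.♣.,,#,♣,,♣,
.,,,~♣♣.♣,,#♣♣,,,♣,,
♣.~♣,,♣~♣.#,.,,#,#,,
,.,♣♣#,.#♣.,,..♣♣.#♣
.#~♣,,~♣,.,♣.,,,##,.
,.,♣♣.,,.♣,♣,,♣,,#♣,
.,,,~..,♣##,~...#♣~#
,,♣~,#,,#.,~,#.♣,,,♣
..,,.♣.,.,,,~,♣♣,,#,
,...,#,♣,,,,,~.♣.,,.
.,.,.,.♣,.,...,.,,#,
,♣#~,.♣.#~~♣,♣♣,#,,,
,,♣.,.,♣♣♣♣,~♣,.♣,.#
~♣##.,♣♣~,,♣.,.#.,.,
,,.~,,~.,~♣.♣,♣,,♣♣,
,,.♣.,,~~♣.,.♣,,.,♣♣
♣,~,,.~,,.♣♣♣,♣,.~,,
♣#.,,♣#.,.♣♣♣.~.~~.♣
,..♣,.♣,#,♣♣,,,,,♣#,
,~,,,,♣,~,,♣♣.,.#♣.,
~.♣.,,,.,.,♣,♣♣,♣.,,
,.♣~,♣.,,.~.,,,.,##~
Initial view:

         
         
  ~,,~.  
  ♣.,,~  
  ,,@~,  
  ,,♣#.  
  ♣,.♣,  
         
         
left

         
         
  .~,,~. 
  .♣.,,~ 
  ~,@.~, 
  .,,♣#. 
  .♣,.♣, 
         
         

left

#        
#        
# ,.~,,~.
# ,.♣.,,~
# ,~@,.~,
# #.,,♣#.
# ..♣,.♣,
#        
#        

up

#        
#        
# ♣##.,  
# ,.~,,~.
# ,.@.,,~
# ,~,,.~,
# #.,,♣#.
# ..♣,.♣,
#        

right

         
         
 ♣##.,♣  
 ,.~,,~. 
 ,.♣@,,~ 
 ,~,,.~, 
 #.,,♣#. 
 ..♣,.♣, 
         

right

         
         
♣##.,♣♣  
,.~,,~.  
,.♣.@,~  
,~,,.~,  
#.,,♣#.  
..♣,.♣,  
         

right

         
         
##.,♣♣~  
.~,,~.,  
.♣.,@~~  
~,,.~,,  
.,,♣#.,  
.♣,.♣,   
         

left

         
         
♣##.,♣♣~ 
,.~,,~., 
,.♣.@,~~ 
,~,,.~,, 
#.,,♣#., 
..♣,.♣,  
         

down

         
♣##.,♣♣~ 
,.~,,~., 
,.♣.,,~~ 
,~,,@~,, 
#.,,♣#., 
..♣,.♣,  
         
         

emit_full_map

♣##.,♣♣~
,.~,,~.,
,.♣.,,~~
,~,,@~,,
#.,,♣#.,
..♣,.♣, 

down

♣##.,♣♣~ 
,.~,,~., 
,.♣.,,~~ 
,~,,.~,, 
#.,,@#., 
..♣,.♣,  
  ,,,♣,  
         
         

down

,.~,,~., 
,.♣.,,~~ 
,~,,.~,, 
#.,,♣#., 
..♣,@♣,  
  ,,,♣,  
  .,,,.  
         
#########

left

 ,.~,,~.,
 ,.♣.,,~~
 ,~,,.~,,
 #.,,♣#.,
 ..♣@.♣, 
  ,,,,♣, 
  ♣.,,,. 
         
#########

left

# ,.~,,~.
# ,.♣.,,~
# ,~,,.~,
# #.,,♣#.
# ..@,.♣,
# ~,,,,♣,
# .♣.,,,.
#        
#########

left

## ,.~,,~
## ,.♣.,,
##♣,~,,.~
##♣#.,,♣#
##,.@♣,.♣
##,~,,,,♣
##~.♣.,,,
##       
#########

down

## ,.♣.,,
##♣,~,,.~
##♣#.,,♣#
##,..♣,.♣
##,~@,,,♣
##~.♣.,,,
##,.♣~,  
#########
#########

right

# ,.♣.,,~
#♣,~,,.~,
#♣#.,,♣#.
#,..♣,.♣,
#,~,@,,♣,
#~.♣.,,,.
#,.♣~,♣  
#########
#########

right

 ,.♣.,,~~
♣,~,,.~,,
♣#.,,♣#.,
,..♣,.♣, 
,~,,@,♣, 
~.♣.,,,. 
,.♣~,♣.  
#########
#########

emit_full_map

 ♣##.,♣♣~
 ,.~,,~.,
 ,.♣.,,~~
♣,~,,.~,,
♣#.,,♣#.,
,..♣,.♣, 
,~,,@,♣, 
~.♣.,,,. 
,.♣~,♣.  

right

,.♣.,,~~ 
,~,,.~,, 
#.,,♣#., 
..♣,.♣,  
~,,,@♣,  
.♣.,,,.  
.♣~,♣.,  
#########
#########

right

.♣.,,~~  
~,,.~,,  
.,,♣#.,  
.♣,.♣,#  
,,,,@,~  
♣.,,,.,  
♣~,♣.,,  
#########
#########

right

♣.,,~~   
,,.~,,   
,,♣#.,.  
♣,.♣,#,  
,,,♣@~,  
.,,,.,.  
~,♣.,,.  
#########
#########

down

,,.~,,   
,,♣#.,.  
♣,.♣,#,  
,,,♣,~,  
.,,,@,.  
~,♣.,,.  
#########
#########
#########

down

,,♣#.,.  
♣,.♣,#,  
,,,♣,~,  
.,,,.,.  
~,♣.@,.  
#########
#########
#########
#########

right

,♣#.,.   
,.♣,#,   
,,♣,~,,  
,,,.,.,  
,♣.,@.~  
#########
#########
#########
#########

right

♣#.,.    
.♣,#,    
,♣,~,,♣  
,,.,.,♣  
♣.,,@~.  
#########
#########
#########
#########

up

.~,,     
♣#.,.    
.♣,#,♣♣  
,♣,~,,♣  
,,.,@,♣  
♣.,,.~.  
#########
#########
#########

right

~,,      
#.,.     
♣,#,♣♣,  
♣,~,,♣♣  
,.,.@♣,  
.,,.~.,  
#########
#########
#########

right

,,       
.,.      
,#,♣♣,,  
,~,,♣♣.  
.,.,@,♣  
,,.~.,,  
#########
#########
#########

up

~~       
,,       
.,.♣♣♣.  
,#,♣♣,,  
,~,,@♣.  
.,.,♣,♣  
,,.~.,,  
#########
#########

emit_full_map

 ♣##.,♣♣~     
 ,.~,,~.,     
 ,.♣.,,~~     
♣,~,,.~,,     
♣#.,,♣#.,.♣♣♣.
,..♣,.♣,#,♣♣,,
,~,,,,♣,~,,@♣.
~.♣.,,,.,.,♣,♣
,.♣~,♣.,,.~.,,

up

.,       
~~       
,,.♣♣♣,  
.,.♣♣♣.  
,#,♣@,,  
,~,,♣♣.  
.,.,♣,♣  
,,.~.,,  
#########

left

~.,      
,~~      
~,,.♣♣♣, 
#.,.♣♣♣. 
♣,#,@♣,, 
♣,~,,♣♣. 
,.,.,♣,♣ 
.,,.~.,, 
#########

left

,~.,     
,,~~     
.~,,.♣♣♣,
♣#.,.♣♣♣.
.♣,#@♣♣,,
,♣,~,,♣♣.
,,.,.,♣,♣
♣.,,.~.,,
#########

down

,,~~     
.~,,.♣♣♣,
♣#.,.♣♣♣.
.♣,#,♣♣,,
,♣,~@,♣♣.
,,.,.,♣,♣
♣.,,.~.,,
#########
#########

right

,~~      
~,,.♣♣♣, 
#.,.♣♣♣. 
♣,#,♣♣,, 
♣,~,@♣♣. 
,.,.,♣,♣ 
.,,.~.,, 
#########
#########

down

~,,.♣♣♣, 
#.,.♣♣♣. 
♣,#,♣♣,, 
♣,~,,♣♣. 
,.,.@♣,♣ 
.,,.~.,, 
#########
#########
#########

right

,,.♣♣♣,  
.,.♣♣♣.  
,#,♣♣,,  
,~,,♣♣.  
.,.,@,♣  
,,.~.,,  
#########
#########
#########

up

~~       
,,.♣♣♣,  
.,.♣♣♣.  
,#,♣♣,,  
,~,,@♣.  
.,.,♣,♣  
,,.~.,,  
#########
#########

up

.,       
~~       
,,.♣♣♣,  
.,.♣♣♣.  
,#,♣@,,  
,~,,♣♣.  
.,.,♣,♣  
,,.~.,,  
#########

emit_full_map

 ♣##.,♣♣~     
 ,.~,,~.,     
 ,.♣.,,~~     
♣,~,,.~,,.♣♣♣,
♣#.,,♣#.,.♣♣♣.
,..♣,.♣,#,♣@,,
,~,,,,♣,~,,♣♣.
~.♣.,,,.,.,♣,♣
,.♣~,♣.,,.~.,,

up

♣~       
.,       
~~♣.,.♣  
,,.♣♣♣,  
.,.♣@♣.  
,#,♣♣,,  
,~,,♣♣.  
.,.,♣,♣  
,,.~.,,  

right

~        
,        
~♣.,.♣,  
,.♣♣♣,♣  
,.♣♣@.~  
#,♣♣,,,  
~,,♣♣.,  
,.,♣,♣   
,.~.,,   

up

         
~        
, ♣.♣,♣  
~♣.,.♣,  
,.♣♣@,♣  
,.♣♣♣.~  
#,♣♣,,,  
~,,♣♣.,  
,.,♣,♣   

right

         
         
 ♣.♣,♣,  
♣.,.♣,,  
.♣♣♣@♣,  
.♣♣♣.~.  
,♣♣,,,,  
,,♣♣.,   
.,♣,♣    

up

         
         
  ♣.,.#  
 ♣.♣,♣,  
♣.,.@,,  
.♣♣♣,♣,  
.♣♣♣.~.  
,♣♣,,,,  
,,♣♣.,   

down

         
  ♣.,.#  
 ♣.♣,♣,  
♣.,.♣,,  
.♣♣♣@♣,  
.♣♣♣.~.  
,♣♣,,,,  
,,♣♣.,   
.,♣,♣    

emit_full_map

 ♣##.,♣♣~  ♣.,.#
 ,.~,,~., ♣.♣,♣,
 ,.♣.,,~~♣.,.♣,,
♣,~,,.~,,.♣♣♣@♣,
♣#.,,♣#.,.♣♣♣.~.
,..♣,.♣,#,♣♣,,,,
,~,,,,♣,~,,♣♣., 
~.♣.,,,.,.,♣,♣  
,.♣~,♣.,,.~.,,  


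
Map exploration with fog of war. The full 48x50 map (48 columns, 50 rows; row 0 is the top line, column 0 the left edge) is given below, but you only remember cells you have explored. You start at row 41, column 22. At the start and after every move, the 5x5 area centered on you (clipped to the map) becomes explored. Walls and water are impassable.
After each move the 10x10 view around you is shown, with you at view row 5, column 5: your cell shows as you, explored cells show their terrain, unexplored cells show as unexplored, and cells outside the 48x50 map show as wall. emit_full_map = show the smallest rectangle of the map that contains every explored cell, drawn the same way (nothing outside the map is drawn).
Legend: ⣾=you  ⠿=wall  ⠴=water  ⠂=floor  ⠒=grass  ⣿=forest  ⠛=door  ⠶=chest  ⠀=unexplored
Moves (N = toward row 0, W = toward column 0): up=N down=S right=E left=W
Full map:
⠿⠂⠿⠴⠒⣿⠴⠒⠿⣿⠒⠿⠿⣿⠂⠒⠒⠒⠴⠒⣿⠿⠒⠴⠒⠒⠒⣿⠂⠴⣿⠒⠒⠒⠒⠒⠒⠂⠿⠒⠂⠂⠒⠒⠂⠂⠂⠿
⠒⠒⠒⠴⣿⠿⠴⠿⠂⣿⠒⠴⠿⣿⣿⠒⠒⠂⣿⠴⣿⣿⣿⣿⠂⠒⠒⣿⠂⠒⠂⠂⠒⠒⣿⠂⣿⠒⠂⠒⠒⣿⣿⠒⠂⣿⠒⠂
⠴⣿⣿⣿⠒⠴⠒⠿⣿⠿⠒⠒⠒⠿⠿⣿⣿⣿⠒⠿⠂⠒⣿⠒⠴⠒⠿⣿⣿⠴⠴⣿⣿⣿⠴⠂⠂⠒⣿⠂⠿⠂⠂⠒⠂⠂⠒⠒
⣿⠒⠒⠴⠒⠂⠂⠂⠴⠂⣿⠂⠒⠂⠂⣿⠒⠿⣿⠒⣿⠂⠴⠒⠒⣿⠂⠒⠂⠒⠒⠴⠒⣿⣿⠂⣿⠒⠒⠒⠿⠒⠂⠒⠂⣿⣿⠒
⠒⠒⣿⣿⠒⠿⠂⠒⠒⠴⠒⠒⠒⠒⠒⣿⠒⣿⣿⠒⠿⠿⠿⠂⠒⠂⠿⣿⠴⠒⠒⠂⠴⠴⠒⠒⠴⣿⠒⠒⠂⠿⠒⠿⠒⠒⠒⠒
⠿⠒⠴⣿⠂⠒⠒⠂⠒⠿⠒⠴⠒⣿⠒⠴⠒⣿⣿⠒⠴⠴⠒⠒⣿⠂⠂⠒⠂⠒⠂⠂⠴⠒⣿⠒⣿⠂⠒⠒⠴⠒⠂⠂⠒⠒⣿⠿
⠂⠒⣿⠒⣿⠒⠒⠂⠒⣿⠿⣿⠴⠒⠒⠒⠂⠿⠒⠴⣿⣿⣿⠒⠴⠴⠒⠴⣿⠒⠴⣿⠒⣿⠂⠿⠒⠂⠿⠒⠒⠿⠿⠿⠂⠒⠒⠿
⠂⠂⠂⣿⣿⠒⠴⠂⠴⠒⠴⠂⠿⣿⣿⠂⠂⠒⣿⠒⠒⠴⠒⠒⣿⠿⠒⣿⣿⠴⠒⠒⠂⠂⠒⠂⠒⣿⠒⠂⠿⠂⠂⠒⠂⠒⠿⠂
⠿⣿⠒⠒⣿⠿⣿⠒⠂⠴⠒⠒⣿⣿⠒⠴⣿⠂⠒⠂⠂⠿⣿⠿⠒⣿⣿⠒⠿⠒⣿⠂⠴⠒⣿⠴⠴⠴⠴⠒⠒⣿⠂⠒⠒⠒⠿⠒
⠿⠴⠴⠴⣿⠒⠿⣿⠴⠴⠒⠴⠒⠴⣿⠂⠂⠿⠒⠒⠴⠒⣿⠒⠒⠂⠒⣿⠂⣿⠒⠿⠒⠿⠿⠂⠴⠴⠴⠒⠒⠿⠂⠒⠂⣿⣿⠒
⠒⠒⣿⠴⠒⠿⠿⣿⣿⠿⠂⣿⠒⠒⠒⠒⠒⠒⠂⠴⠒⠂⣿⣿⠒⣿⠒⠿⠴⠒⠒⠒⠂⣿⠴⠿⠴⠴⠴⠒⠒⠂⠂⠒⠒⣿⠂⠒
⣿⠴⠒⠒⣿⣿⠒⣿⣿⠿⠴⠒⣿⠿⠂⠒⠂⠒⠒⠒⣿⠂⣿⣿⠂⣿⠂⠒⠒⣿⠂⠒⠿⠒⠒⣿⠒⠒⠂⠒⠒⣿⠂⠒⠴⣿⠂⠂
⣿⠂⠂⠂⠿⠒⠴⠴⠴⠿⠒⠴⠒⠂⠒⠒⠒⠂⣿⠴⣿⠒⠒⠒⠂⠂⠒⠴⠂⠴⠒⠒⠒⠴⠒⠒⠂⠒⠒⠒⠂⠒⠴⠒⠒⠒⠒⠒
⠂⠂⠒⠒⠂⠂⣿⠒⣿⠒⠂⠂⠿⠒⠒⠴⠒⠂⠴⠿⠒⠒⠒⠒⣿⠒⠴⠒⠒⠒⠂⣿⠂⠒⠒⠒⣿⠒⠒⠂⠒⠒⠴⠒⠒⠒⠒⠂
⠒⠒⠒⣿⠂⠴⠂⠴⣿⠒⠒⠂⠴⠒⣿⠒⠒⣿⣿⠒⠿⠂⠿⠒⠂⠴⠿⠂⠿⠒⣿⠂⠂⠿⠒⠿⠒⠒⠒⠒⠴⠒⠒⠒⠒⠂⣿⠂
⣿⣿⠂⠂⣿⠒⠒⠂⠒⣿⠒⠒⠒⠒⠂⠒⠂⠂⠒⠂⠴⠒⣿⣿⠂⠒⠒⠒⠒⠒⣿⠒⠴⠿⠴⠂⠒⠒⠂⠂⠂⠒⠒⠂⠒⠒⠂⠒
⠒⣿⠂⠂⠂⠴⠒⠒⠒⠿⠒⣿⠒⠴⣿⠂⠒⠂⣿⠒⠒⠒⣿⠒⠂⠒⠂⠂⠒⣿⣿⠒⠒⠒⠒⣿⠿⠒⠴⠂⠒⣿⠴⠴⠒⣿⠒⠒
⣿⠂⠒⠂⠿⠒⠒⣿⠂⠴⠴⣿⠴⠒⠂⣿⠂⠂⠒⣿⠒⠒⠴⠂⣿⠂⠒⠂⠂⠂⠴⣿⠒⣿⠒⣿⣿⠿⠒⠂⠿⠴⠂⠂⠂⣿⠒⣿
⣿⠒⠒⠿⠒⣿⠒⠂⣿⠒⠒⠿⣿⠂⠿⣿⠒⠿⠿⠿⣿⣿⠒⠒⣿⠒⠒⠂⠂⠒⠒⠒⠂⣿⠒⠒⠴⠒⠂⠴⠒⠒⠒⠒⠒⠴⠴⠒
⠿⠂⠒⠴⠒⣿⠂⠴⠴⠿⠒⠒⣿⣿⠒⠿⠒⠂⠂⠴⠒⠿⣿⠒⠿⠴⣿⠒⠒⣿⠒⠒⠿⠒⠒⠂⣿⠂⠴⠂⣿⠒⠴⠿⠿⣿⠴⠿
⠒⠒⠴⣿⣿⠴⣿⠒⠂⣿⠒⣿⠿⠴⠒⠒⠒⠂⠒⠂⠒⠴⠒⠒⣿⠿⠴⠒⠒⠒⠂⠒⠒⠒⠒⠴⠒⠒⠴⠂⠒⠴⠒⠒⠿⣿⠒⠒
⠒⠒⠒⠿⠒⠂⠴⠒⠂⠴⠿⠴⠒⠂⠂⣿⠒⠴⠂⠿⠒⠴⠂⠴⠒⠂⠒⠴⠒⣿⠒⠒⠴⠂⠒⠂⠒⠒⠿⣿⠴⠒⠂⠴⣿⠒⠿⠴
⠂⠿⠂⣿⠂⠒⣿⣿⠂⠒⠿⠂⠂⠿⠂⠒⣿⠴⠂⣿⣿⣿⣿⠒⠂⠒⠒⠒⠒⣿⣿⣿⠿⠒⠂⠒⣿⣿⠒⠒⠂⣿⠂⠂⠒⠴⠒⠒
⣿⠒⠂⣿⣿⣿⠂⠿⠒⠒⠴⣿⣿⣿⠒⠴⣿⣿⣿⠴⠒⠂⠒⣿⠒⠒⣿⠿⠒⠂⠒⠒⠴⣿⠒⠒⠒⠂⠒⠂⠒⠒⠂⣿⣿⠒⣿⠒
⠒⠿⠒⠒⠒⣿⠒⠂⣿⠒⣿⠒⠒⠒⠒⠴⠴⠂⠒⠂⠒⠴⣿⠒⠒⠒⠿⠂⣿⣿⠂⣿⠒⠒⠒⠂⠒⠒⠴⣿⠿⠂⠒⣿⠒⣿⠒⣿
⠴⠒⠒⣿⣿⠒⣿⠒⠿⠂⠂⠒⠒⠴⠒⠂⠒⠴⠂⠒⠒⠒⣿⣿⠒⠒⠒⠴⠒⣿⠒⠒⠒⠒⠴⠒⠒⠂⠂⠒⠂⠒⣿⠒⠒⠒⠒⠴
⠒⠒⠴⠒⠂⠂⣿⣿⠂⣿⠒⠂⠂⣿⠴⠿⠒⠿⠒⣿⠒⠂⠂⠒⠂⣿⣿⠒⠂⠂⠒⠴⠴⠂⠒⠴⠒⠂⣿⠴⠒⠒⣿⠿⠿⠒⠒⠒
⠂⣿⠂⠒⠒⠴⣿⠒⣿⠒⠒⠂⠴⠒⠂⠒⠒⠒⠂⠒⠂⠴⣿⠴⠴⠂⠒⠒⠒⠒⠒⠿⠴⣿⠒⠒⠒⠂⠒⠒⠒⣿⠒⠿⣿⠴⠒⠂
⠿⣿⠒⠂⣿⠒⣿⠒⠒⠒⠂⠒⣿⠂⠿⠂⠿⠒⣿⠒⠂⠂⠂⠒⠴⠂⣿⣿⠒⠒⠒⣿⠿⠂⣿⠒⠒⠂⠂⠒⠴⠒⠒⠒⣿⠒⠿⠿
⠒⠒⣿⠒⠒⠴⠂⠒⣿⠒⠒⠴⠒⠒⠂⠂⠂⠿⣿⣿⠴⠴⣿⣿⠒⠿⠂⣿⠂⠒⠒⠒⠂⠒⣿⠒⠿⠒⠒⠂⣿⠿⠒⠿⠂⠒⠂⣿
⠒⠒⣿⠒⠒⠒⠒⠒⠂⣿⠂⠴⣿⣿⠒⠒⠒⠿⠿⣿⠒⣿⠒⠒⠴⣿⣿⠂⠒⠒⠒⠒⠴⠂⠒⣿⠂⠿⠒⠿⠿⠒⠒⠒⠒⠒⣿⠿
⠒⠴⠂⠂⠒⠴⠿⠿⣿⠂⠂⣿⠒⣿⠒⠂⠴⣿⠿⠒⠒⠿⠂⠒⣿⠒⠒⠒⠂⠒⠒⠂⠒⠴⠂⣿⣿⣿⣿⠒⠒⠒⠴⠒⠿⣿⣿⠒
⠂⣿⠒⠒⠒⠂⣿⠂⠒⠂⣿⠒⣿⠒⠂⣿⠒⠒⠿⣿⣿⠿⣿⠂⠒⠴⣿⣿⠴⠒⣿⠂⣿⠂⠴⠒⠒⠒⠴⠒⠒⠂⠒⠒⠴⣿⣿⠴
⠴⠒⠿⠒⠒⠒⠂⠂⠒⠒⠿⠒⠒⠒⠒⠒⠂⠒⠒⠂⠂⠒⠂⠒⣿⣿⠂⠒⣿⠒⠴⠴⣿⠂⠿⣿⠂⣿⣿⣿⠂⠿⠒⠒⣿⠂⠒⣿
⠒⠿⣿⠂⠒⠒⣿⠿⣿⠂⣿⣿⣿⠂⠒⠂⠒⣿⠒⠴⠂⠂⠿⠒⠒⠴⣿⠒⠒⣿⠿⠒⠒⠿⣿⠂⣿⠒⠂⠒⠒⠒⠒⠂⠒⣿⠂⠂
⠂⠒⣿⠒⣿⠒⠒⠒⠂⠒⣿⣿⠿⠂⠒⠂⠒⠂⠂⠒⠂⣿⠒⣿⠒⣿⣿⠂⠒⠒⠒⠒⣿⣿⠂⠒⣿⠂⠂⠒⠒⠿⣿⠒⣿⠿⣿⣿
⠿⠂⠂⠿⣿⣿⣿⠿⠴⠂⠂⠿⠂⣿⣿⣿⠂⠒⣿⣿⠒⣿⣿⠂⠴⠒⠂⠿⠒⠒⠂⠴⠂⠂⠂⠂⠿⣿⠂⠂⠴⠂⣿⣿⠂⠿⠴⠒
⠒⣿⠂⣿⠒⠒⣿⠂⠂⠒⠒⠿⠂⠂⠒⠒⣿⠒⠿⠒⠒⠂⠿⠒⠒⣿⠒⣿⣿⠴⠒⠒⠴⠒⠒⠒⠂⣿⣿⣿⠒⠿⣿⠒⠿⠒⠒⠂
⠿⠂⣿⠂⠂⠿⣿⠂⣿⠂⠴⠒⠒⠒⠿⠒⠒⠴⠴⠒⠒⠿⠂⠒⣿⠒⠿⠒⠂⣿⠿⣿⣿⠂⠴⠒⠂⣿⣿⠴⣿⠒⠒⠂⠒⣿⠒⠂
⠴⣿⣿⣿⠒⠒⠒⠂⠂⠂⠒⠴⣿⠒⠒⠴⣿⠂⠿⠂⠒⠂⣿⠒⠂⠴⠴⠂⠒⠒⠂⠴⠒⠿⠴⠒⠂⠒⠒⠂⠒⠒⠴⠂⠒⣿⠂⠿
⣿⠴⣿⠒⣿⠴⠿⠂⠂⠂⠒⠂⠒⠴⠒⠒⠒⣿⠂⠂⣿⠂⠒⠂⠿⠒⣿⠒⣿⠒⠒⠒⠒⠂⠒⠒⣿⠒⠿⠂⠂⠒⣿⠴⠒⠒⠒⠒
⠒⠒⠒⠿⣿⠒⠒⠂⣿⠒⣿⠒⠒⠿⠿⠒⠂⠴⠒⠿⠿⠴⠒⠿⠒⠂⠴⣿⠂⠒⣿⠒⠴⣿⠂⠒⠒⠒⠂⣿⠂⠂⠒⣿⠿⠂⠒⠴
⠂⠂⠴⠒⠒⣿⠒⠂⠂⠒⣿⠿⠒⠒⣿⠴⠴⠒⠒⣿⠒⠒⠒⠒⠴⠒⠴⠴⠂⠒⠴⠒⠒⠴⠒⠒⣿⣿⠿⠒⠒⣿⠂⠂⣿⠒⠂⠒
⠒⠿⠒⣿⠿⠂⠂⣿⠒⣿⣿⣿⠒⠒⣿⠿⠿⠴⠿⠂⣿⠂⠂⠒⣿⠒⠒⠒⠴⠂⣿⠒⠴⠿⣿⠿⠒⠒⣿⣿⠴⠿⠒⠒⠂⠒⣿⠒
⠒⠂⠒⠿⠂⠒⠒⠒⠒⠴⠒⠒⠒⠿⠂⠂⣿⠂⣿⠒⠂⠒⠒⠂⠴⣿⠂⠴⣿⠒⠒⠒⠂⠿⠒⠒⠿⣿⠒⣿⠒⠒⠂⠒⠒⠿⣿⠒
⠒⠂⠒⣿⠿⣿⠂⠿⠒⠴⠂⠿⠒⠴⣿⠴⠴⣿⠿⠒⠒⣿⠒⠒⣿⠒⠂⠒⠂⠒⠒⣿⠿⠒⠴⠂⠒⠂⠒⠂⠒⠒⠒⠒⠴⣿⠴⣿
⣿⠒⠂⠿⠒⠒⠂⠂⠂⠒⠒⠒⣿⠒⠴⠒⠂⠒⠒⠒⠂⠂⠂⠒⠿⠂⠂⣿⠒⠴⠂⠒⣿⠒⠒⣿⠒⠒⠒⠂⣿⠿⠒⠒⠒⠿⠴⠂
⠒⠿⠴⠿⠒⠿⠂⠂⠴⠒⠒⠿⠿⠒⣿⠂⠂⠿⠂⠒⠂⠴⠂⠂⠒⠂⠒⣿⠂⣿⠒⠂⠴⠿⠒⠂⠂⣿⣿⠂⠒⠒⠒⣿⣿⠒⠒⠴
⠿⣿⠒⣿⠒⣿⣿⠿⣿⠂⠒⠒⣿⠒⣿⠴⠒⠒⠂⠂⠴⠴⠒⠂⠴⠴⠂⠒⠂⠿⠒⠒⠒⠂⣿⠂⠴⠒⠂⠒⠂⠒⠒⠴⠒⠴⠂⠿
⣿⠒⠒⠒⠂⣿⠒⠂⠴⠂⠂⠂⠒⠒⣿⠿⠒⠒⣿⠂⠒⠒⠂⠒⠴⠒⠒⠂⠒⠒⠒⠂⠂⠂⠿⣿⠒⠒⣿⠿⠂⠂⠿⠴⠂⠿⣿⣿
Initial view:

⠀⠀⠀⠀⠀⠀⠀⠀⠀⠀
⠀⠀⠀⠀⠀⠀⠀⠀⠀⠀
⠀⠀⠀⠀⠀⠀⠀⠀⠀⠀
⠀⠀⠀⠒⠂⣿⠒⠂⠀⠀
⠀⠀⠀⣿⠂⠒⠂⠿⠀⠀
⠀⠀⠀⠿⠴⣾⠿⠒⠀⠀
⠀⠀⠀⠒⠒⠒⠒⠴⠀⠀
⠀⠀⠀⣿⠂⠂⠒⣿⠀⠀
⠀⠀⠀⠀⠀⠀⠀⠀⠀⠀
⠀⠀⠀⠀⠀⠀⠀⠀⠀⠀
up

⠀⠀⠀⠀⠀⠀⠀⠀⠀⠀
⠀⠀⠀⠀⠀⠀⠀⠀⠀⠀
⠀⠀⠀⠀⠀⠀⠀⠀⠀⠀
⠀⠀⠀⠒⠿⠂⠒⣿⠀⠀
⠀⠀⠀⠒⠂⣿⠒⠂⠀⠀
⠀⠀⠀⣿⠂⣾⠂⠿⠀⠀
⠀⠀⠀⠿⠴⠒⠿⠒⠀⠀
⠀⠀⠀⠒⠒⠒⠒⠴⠀⠀
⠀⠀⠀⣿⠂⠂⠒⣿⠀⠀
⠀⠀⠀⠀⠀⠀⠀⠀⠀⠀

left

⠀⠀⠀⠀⠀⠀⠀⠀⠀⠀
⠀⠀⠀⠀⠀⠀⠀⠀⠀⠀
⠀⠀⠀⠀⠀⠀⠀⠀⠀⠀
⠀⠀⠀⠒⠒⠿⠂⠒⣿⠀
⠀⠀⠀⠂⠒⠂⣿⠒⠂⠀
⠀⠀⠀⠂⣿⣾⠒⠂⠿⠀
⠀⠀⠀⠿⠿⠴⠒⠿⠒⠀
⠀⠀⠀⣿⠒⠒⠒⠒⠴⠀
⠀⠀⠀⠀⣿⠂⠂⠒⣿⠀
⠀⠀⠀⠀⠀⠀⠀⠀⠀⠀

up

⠀⠀⠀⠀⠀⠀⠀⠀⠀⠀
⠀⠀⠀⠀⠀⠀⠀⠀⠀⠀
⠀⠀⠀⠀⠀⠀⠀⠀⠀⠀
⠀⠀⠀⠒⠒⠂⠿⠒⠀⠀
⠀⠀⠀⠒⠒⠿⠂⠒⣿⠀
⠀⠀⠀⠂⠒⣾⣿⠒⠂⠀
⠀⠀⠀⠂⣿⠂⠒⠂⠿⠀
⠀⠀⠀⠿⠿⠴⠒⠿⠒⠀
⠀⠀⠀⣿⠒⠒⠒⠒⠴⠀
⠀⠀⠀⠀⣿⠂⠂⠒⣿⠀

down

⠀⠀⠀⠀⠀⠀⠀⠀⠀⠀
⠀⠀⠀⠀⠀⠀⠀⠀⠀⠀
⠀⠀⠀⠒⠒⠂⠿⠒⠀⠀
⠀⠀⠀⠒⠒⠿⠂⠒⣿⠀
⠀⠀⠀⠂⠒⠂⣿⠒⠂⠀
⠀⠀⠀⠂⣿⣾⠒⠂⠿⠀
⠀⠀⠀⠿⠿⠴⠒⠿⠒⠀
⠀⠀⠀⣿⠒⠒⠒⠒⠴⠀
⠀⠀⠀⠀⣿⠂⠂⠒⣿⠀
⠀⠀⠀⠀⠀⠀⠀⠀⠀⠀

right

⠀⠀⠀⠀⠀⠀⠀⠀⠀⠀
⠀⠀⠀⠀⠀⠀⠀⠀⠀⠀
⠀⠀⠒⠒⠂⠿⠒⠀⠀⠀
⠀⠀⠒⠒⠿⠂⠒⣿⠀⠀
⠀⠀⠂⠒⠂⣿⠒⠂⠀⠀
⠀⠀⠂⣿⠂⣾⠂⠿⠀⠀
⠀⠀⠿⠿⠴⠒⠿⠒⠀⠀
⠀⠀⣿⠒⠒⠒⠒⠴⠀⠀
⠀⠀⠀⣿⠂⠂⠒⣿⠀⠀
⠀⠀⠀⠀⠀⠀⠀⠀⠀⠀

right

⠀⠀⠀⠀⠀⠀⠀⠀⠀⠀
⠀⠀⠀⠀⠀⠀⠀⠀⠀⠀
⠀⠒⠒⠂⠿⠒⠀⠀⠀⠀
⠀⠒⠒⠿⠂⠒⣿⠒⠀⠀
⠀⠂⠒⠂⣿⠒⠂⠴⠀⠀
⠀⠂⣿⠂⠒⣾⠿⠒⠀⠀
⠀⠿⠿⠴⠒⠿⠒⠂⠀⠀
⠀⣿⠒⠒⠒⠒⠴⠒⠀⠀
⠀⠀⣿⠂⠂⠒⣿⠀⠀⠀
⠀⠀⠀⠀⠀⠀⠀⠀⠀⠀

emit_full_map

⠒⠒⠂⠿⠒⠀⠀
⠒⠒⠿⠂⠒⣿⠒
⠂⠒⠂⣿⠒⠂⠴
⠂⣿⠂⠒⣾⠿⠒
⠿⠿⠴⠒⠿⠒⠂
⣿⠒⠒⠒⠒⠴⠒
⠀⣿⠂⠂⠒⣿⠀

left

⠀⠀⠀⠀⠀⠀⠀⠀⠀⠀
⠀⠀⠀⠀⠀⠀⠀⠀⠀⠀
⠀⠀⠒⠒⠂⠿⠒⠀⠀⠀
⠀⠀⠒⠒⠿⠂⠒⣿⠒⠀
⠀⠀⠂⠒⠂⣿⠒⠂⠴⠀
⠀⠀⠂⣿⠂⣾⠂⠿⠒⠀
⠀⠀⠿⠿⠴⠒⠿⠒⠂⠀
⠀⠀⣿⠒⠒⠒⠒⠴⠒⠀
⠀⠀⠀⣿⠂⠂⠒⣿⠀⠀
⠀⠀⠀⠀⠀⠀⠀⠀⠀⠀

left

⠀⠀⠀⠀⠀⠀⠀⠀⠀⠀
⠀⠀⠀⠀⠀⠀⠀⠀⠀⠀
⠀⠀⠀⠒⠒⠂⠿⠒⠀⠀
⠀⠀⠀⠒⠒⠿⠂⠒⣿⠒
⠀⠀⠀⠂⠒⠂⣿⠒⠂⠴
⠀⠀⠀⠂⣿⣾⠒⠂⠿⠒
⠀⠀⠀⠿⠿⠴⠒⠿⠒⠂
⠀⠀⠀⣿⠒⠒⠒⠒⠴⠒
⠀⠀⠀⠀⣿⠂⠂⠒⣿⠀
⠀⠀⠀⠀⠀⠀⠀⠀⠀⠀

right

⠀⠀⠀⠀⠀⠀⠀⠀⠀⠀
⠀⠀⠀⠀⠀⠀⠀⠀⠀⠀
⠀⠀⠒⠒⠂⠿⠒⠀⠀⠀
⠀⠀⠒⠒⠿⠂⠒⣿⠒⠀
⠀⠀⠂⠒⠂⣿⠒⠂⠴⠀
⠀⠀⠂⣿⠂⣾⠂⠿⠒⠀
⠀⠀⠿⠿⠴⠒⠿⠒⠂⠀
⠀⠀⣿⠒⠒⠒⠒⠴⠒⠀
⠀⠀⠀⣿⠂⠂⠒⣿⠀⠀
⠀⠀⠀⠀⠀⠀⠀⠀⠀⠀

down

⠀⠀⠀⠀⠀⠀⠀⠀⠀⠀
⠀⠀⠒⠒⠂⠿⠒⠀⠀⠀
⠀⠀⠒⠒⠿⠂⠒⣿⠒⠀
⠀⠀⠂⠒⠂⣿⠒⠂⠴⠀
⠀⠀⠂⣿⠂⠒⠂⠿⠒⠀
⠀⠀⠿⠿⠴⣾⠿⠒⠂⠀
⠀⠀⣿⠒⠒⠒⠒⠴⠒⠀
⠀⠀⠀⣿⠂⠂⠒⣿⠀⠀
⠀⠀⠀⠀⠀⠀⠀⠀⠀⠀
⠀⠀⠀⠀⠀⠀⠀⠀⠀⠀

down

⠀⠀⠒⠒⠂⠿⠒⠀⠀⠀
⠀⠀⠒⠒⠿⠂⠒⣿⠒⠀
⠀⠀⠂⠒⠂⣿⠒⠂⠴⠀
⠀⠀⠂⣿⠂⠒⠂⠿⠒⠀
⠀⠀⠿⠿⠴⠒⠿⠒⠂⠀
⠀⠀⣿⠒⠒⣾⠒⠴⠒⠀
⠀⠀⠀⣿⠂⠂⠒⣿⠀⠀
⠀⠀⠀⠂⠒⠒⠂⠴⠀⠀
⠀⠀⠀⠀⠀⠀⠀⠀⠀⠀
⠀⠀⠀⠀⠀⠀⠀⠀⠀⠀

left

⠀⠀⠀⠒⠒⠂⠿⠒⠀⠀
⠀⠀⠀⠒⠒⠿⠂⠒⣿⠒
⠀⠀⠀⠂⠒⠂⣿⠒⠂⠴
⠀⠀⠀⠂⣿⠂⠒⠂⠿⠒
⠀⠀⠀⠿⠿⠴⠒⠿⠒⠂
⠀⠀⠀⣿⠒⣾⠒⠒⠴⠒
⠀⠀⠀⠂⣿⠂⠂⠒⣿⠀
⠀⠀⠀⠒⠂⠒⠒⠂⠴⠀
⠀⠀⠀⠀⠀⠀⠀⠀⠀⠀
⠀⠀⠀⠀⠀⠀⠀⠀⠀⠀

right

⠀⠀⠒⠒⠂⠿⠒⠀⠀⠀
⠀⠀⠒⠒⠿⠂⠒⣿⠒⠀
⠀⠀⠂⠒⠂⣿⠒⠂⠴⠀
⠀⠀⠂⣿⠂⠒⠂⠿⠒⠀
⠀⠀⠿⠿⠴⠒⠿⠒⠂⠀
⠀⠀⣿⠒⠒⣾⠒⠴⠒⠀
⠀⠀⠂⣿⠂⠂⠒⣿⠀⠀
⠀⠀⠒⠂⠒⠒⠂⠴⠀⠀
⠀⠀⠀⠀⠀⠀⠀⠀⠀⠀
⠀⠀⠀⠀⠀⠀⠀⠀⠀⠀

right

⠀⠒⠒⠂⠿⠒⠀⠀⠀⠀
⠀⠒⠒⠿⠂⠒⣿⠒⠀⠀
⠀⠂⠒⠂⣿⠒⠂⠴⠀⠀
⠀⠂⣿⠂⠒⠂⠿⠒⠀⠀
⠀⠿⠿⠴⠒⠿⠒⠂⠀⠀
⠀⣿⠒⠒⠒⣾⠴⠒⠀⠀
⠀⠂⣿⠂⠂⠒⣿⠒⠀⠀
⠀⠒⠂⠒⠒⠂⠴⣿⠀⠀
⠀⠀⠀⠀⠀⠀⠀⠀⠀⠀
⠀⠀⠀⠀⠀⠀⠀⠀⠀⠀

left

⠀⠀⠒⠒⠂⠿⠒⠀⠀⠀
⠀⠀⠒⠒⠿⠂⠒⣿⠒⠀
⠀⠀⠂⠒⠂⣿⠒⠂⠴⠀
⠀⠀⠂⣿⠂⠒⠂⠿⠒⠀
⠀⠀⠿⠿⠴⠒⠿⠒⠂⠀
⠀⠀⣿⠒⠒⣾⠒⠴⠒⠀
⠀⠀⠂⣿⠂⠂⠒⣿⠒⠀
⠀⠀⠒⠂⠒⠒⠂⠴⣿⠀
⠀⠀⠀⠀⠀⠀⠀⠀⠀⠀
⠀⠀⠀⠀⠀⠀⠀⠀⠀⠀

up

⠀⠀⠀⠀⠀⠀⠀⠀⠀⠀
⠀⠀⠒⠒⠂⠿⠒⠀⠀⠀
⠀⠀⠒⠒⠿⠂⠒⣿⠒⠀
⠀⠀⠂⠒⠂⣿⠒⠂⠴⠀
⠀⠀⠂⣿⠂⠒⠂⠿⠒⠀
⠀⠀⠿⠿⠴⣾⠿⠒⠂⠀
⠀⠀⣿⠒⠒⠒⠒⠴⠒⠀
⠀⠀⠂⣿⠂⠂⠒⣿⠒⠀
⠀⠀⠒⠂⠒⠒⠂⠴⣿⠀
⠀⠀⠀⠀⠀⠀⠀⠀⠀⠀

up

⠀⠀⠀⠀⠀⠀⠀⠀⠀⠀
⠀⠀⠀⠀⠀⠀⠀⠀⠀⠀
⠀⠀⠒⠒⠂⠿⠒⠀⠀⠀
⠀⠀⠒⠒⠿⠂⠒⣿⠒⠀
⠀⠀⠂⠒⠂⣿⠒⠂⠴⠀
⠀⠀⠂⣿⠂⣾⠂⠿⠒⠀
⠀⠀⠿⠿⠴⠒⠿⠒⠂⠀
⠀⠀⣿⠒⠒⠒⠒⠴⠒⠀
⠀⠀⠂⣿⠂⠂⠒⣿⠒⠀
⠀⠀⠒⠂⠒⠒⠂⠴⣿⠀

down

⠀⠀⠀⠀⠀⠀⠀⠀⠀⠀
⠀⠀⠒⠒⠂⠿⠒⠀⠀⠀
⠀⠀⠒⠒⠿⠂⠒⣿⠒⠀
⠀⠀⠂⠒⠂⣿⠒⠂⠴⠀
⠀⠀⠂⣿⠂⠒⠂⠿⠒⠀
⠀⠀⠿⠿⠴⣾⠿⠒⠂⠀
⠀⠀⣿⠒⠒⠒⠒⠴⠒⠀
⠀⠀⠂⣿⠂⠂⠒⣿⠒⠀
⠀⠀⠒⠂⠒⠒⠂⠴⣿⠀
⠀⠀⠀⠀⠀⠀⠀⠀⠀⠀

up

⠀⠀⠀⠀⠀⠀⠀⠀⠀⠀
⠀⠀⠀⠀⠀⠀⠀⠀⠀⠀
⠀⠀⠒⠒⠂⠿⠒⠀⠀⠀
⠀⠀⠒⠒⠿⠂⠒⣿⠒⠀
⠀⠀⠂⠒⠂⣿⠒⠂⠴⠀
⠀⠀⠂⣿⠂⣾⠂⠿⠒⠀
⠀⠀⠿⠿⠴⠒⠿⠒⠂⠀
⠀⠀⣿⠒⠒⠒⠒⠴⠒⠀
⠀⠀⠂⣿⠂⠂⠒⣿⠒⠀
⠀⠀⠒⠂⠒⠒⠂⠴⣿⠀

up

⠀⠀⠀⠀⠀⠀⠀⠀⠀⠀
⠀⠀⠀⠀⠀⠀⠀⠀⠀⠀
⠀⠀⠀⠀⠀⠀⠀⠀⠀⠀
⠀⠀⠒⠒⠂⠿⠒⠒⠀⠀
⠀⠀⠒⠒⠿⠂⠒⣿⠒⠀
⠀⠀⠂⠒⠂⣾⠒⠂⠴⠀
⠀⠀⠂⣿⠂⠒⠂⠿⠒⠀
⠀⠀⠿⠿⠴⠒⠿⠒⠂⠀
⠀⠀⣿⠒⠒⠒⠒⠴⠒⠀
⠀⠀⠂⣿⠂⠂⠒⣿⠒⠀

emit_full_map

⠒⠒⠂⠿⠒⠒⠀
⠒⠒⠿⠂⠒⣿⠒
⠂⠒⠂⣾⠒⠂⠴
⠂⣿⠂⠒⠂⠿⠒
⠿⠿⠴⠒⠿⠒⠂
⣿⠒⠒⠒⠒⠴⠒
⠂⣿⠂⠂⠒⣿⠒
⠒⠂⠒⠒⠂⠴⣿

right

⠀⠀⠀⠀⠀⠀⠀⠀⠀⠀
⠀⠀⠀⠀⠀⠀⠀⠀⠀⠀
⠀⠀⠀⠀⠀⠀⠀⠀⠀⠀
⠀⠒⠒⠂⠿⠒⠒⣿⠀⠀
⠀⠒⠒⠿⠂⠒⣿⠒⠀⠀
⠀⠂⠒⠂⣿⣾⠂⠴⠀⠀
⠀⠂⣿⠂⠒⠂⠿⠒⠀⠀
⠀⠿⠿⠴⠒⠿⠒⠂⠀⠀
⠀⣿⠒⠒⠒⠒⠴⠒⠀⠀
⠀⠂⣿⠂⠂⠒⣿⠒⠀⠀

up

⠀⠀⠀⠀⠀⠀⠀⠀⠀⠀
⠀⠀⠀⠀⠀⠀⠀⠀⠀⠀
⠀⠀⠀⠀⠀⠀⠀⠀⠀⠀
⠀⠀⠀⣿⣿⠂⠴⠒⠀⠀
⠀⠒⠒⠂⠿⠒⠒⣿⠀⠀
⠀⠒⠒⠿⠂⣾⣿⠒⠀⠀
⠀⠂⠒⠂⣿⠒⠂⠴⠀⠀
⠀⠂⣿⠂⠒⠂⠿⠒⠀⠀
⠀⠿⠿⠴⠒⠿⠒⠂⠀⠀
⠀⣿⠒⠒⠒⠒⠴⠒⠀⠀

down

⠀⠀⠀⠀⠀⠀⠀⠀⠀⠀
⠀⠀⠀⠀⠀⠀⠀⠀⠀⠀
⠀⠀⠀⣿⣿⠂⠴⠒⠀⠀
⠀⠒⠒⠂⠿⠒⠒⣿⠀⠀
⠀⠒⠒⠿⠂⠒⣿⠒⠀⠀
⠀⠂⠒⠂⣿⣾⠂⠴⠀⠀
⠀⠂⣿⠂⠒⠂⠿⠒⠀⠀
⠀⠿⠿⠴⠒⠿⠒⠂⠀⠀
⠀⣿⠒⠒⠒⠒⠴⠒⠀⠀
⠀⠂⣿⠂⠂⠒⣿⠒⠀⠀

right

⠀⠀⠀⠀⠀⠀⠀⠀⠀⠀
⠀⠀⠀⠀⠀⠀⠀⠀⠀⠀
⠀⠀⣿⣿⠂⠴⠒⠀⠀⠀
⠒⠒⠂⠿⠒⠒⣿⠒⠀⠀
⠒⠒⠿⠂⠒⣿⠒⠿⠀⠀
⠂⠒⠂⣿⠒⣾⠴⠴⠀⠀
⠂⣿⠂⠒⠂⠿⠒⣿⠀⠀
⠿⠿⠴⠒⠿⠒⠂⠴⠀⠀
⣿⠒⠒⠒⠒⠴⠒⠀⠀⠀
⠂⣿⠂⠂⠒⣿⠒⠀⠀⠀

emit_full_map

⠀⠀⣿⣿⠂⠴⠒⠀
⠒⠒⠂⠿⠒⠒⣿⠒
⠒⠒⠿⠂⠒⣿⠒⠿
⠂⠒⠂⣿⠒⣾⠴⠴
⠂⣿⠂⠒⠂⠿⠒⣿
⠿⠿⠴⠒⠿⠒⠂⠴
⣿⠒⠒⠒⠒⠴⠒⠀
⠂⣿⠂⠂⠒⣿⠒⠀
⠒⠂⠒⠒⠂⠴⣿⠀
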